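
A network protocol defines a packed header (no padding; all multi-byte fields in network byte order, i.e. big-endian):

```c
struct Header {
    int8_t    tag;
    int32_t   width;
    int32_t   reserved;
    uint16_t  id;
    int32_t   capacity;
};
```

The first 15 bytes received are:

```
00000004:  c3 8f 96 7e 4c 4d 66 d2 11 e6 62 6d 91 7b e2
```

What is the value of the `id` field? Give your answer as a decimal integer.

58978

`id` follows `tag` (1 B), `width` (4 B), `reserved` (4 B), so it starts at offset 1 + 4 + 4 = 9 and occupies 2 bytes.
Bytes at offsets 9..10: E6 62.
Big-endian: lowest address holds the most-significant byte.
The bytes are already most-significant first: 0xE662.
0xE662 = 58978.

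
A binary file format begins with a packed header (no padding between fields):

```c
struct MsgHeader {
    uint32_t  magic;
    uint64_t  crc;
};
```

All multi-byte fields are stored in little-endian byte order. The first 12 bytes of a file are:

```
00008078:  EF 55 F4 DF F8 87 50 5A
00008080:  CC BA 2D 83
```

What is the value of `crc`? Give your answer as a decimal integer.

9452416579771860984

`crc` follows `magic` (4 bytes), so it starts at byte offset 4 and occupies 8 bytes.
Bytes at offsets 4..11: F8 87 50 5A CC BA 2D 83.
In little-endian order the low byte comes first in memory.
Reassemble most-significant byte first: 83 2D BA CC 5A 50 87 F8 → 0x832DBACC5A5087F8.
0x832DBACC5A5087F8 = 9452416579771860984.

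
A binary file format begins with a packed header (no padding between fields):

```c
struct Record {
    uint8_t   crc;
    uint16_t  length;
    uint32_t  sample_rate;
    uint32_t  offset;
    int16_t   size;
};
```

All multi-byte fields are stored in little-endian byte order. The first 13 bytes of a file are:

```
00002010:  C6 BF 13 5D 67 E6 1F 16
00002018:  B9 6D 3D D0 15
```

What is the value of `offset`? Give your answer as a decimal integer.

`offset` follows `crc` (1 B), `length` (2 B), `sample_rate` (4 B), so it starts at offset 1 + 2 + 4 = 7 and occupies 4 bytes.
Bytes at offsets 7..10: 16 B9 6D 3D.
Little-endian stores the least-significant byte at the lowest address.
Reassemble most-significant byte first: 3D 6D B9 16 → 0x3D6DB916.
0x3D6DB916 = 1030600982.

1030600982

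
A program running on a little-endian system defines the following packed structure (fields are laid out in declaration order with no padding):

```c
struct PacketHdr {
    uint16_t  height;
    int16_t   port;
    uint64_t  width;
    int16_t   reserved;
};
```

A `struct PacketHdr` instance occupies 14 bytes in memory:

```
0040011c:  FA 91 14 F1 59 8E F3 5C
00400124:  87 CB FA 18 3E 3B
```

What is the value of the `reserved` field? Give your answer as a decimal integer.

`reserved` follows `height` (2 B), `port` (2 B), `width` (8 B), so it starts at offset 2 + 2 + 8 = 12 and occupies 2 bytes.
Bytes at offsets 12..13: 3E 3B.
Little-endian stores the least-significant byte at the lowest address.
Reassemble most-significant byte first: 3B 3E → 0x3B3E.
0x3B3E = 15166.

15166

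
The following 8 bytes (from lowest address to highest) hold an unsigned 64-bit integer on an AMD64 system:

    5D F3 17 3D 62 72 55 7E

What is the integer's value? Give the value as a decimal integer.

Little-endian stores the least-significant byte at the lowest address.
Reassemble most-significant byte first: 7E 55 72 62 3D 17 F3 5D → 0x7E5572623D17F35D.
0x7E5572623D17F35D = 9103307988056666973.

9103307988056666973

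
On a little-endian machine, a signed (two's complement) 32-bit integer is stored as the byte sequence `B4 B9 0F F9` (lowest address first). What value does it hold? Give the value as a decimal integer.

-116409932

Little-endian: lowest address holds the least-significant byte.
Reassemble most-significant byte first: F9 0F B9 B4 → 0xF90FB9B4.
Top bit is set, so as a signed 32-bit value this is 0xF90FB9B4 − 2^32 = -116409932.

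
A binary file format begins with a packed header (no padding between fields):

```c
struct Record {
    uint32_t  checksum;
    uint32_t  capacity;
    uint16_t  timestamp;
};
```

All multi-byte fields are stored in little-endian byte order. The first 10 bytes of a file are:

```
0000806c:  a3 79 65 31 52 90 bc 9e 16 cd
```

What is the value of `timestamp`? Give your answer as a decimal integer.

`timestamp` follows `checksum` (4 B), `capacity` (4 B), so it starts at offset 4 + 4 = 8 and occupies 2 bytes.
Bytes at offsets 8..9: 16 CD.
In little-endian order the low byte comes first in memory.
Reassemble most-significant byte first: CD 16 → 0xCD16.
0xCD16 = 52502.

52502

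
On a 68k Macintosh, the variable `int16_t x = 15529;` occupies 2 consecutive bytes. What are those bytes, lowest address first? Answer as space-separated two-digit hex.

15529 in hexadecimal, padded to 16 bits, is 0x3CA9.
Split into bytes (most-significant first): 3C A9.
In big-endian order the high byte comes first in memory.
So the memory order matches the most-significant-first order: 3C A9.

3C A9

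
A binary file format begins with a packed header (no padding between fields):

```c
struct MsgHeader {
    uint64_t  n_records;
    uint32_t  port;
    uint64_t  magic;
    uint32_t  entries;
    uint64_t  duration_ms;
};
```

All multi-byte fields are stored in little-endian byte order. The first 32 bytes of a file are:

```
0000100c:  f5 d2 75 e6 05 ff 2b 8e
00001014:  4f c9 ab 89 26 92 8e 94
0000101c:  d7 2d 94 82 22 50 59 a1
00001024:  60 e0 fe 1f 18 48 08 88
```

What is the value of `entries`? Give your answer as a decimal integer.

`entries` follows `n_records` (8 B), `port` (4 B), `magic` (8 B), so it starts at offset 8 + 4 + 8 = 20 and occupies 4 bytes.
Bytes at offsets 20..23: 22 50 59 A1.
In little-endian order the low byte comes first in memory.
Reassemble most-significant byte first: A1 59 50 22 → 0xA1595022.
0xA1595022 = 2706984994.

2706984994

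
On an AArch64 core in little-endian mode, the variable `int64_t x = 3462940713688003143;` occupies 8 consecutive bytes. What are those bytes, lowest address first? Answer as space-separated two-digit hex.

47 72 9C 4D 3B D6 0E 30

3462940713688003143 in hexadecimal, padded to 64 bits, is 0x300ED63B4D9C7247.
Split into bytes (most-significant first): 30 0E D6 3B 4D 9C 72 47.
In little-endian order the low byte comes first in memory.
So at ascending addresses the bytes are 47 72 9C 4D 3B D6 0E 30.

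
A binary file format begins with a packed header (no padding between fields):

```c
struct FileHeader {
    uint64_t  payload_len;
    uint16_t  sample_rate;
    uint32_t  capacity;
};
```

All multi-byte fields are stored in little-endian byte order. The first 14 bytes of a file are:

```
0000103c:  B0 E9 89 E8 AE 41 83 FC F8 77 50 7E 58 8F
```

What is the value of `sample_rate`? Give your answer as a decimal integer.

`sample_rate` follows `payload_len` (8 bytes), so it starts at byte offset 8 and occupies 2 bytes.
Bytes at offsets 8..9: F8 77.
In little-endian order the low byte comes first in memory.
Reassemble most-significant byte first: 77 F8 → 0x77F8.
0x77F8 = 30712.

30712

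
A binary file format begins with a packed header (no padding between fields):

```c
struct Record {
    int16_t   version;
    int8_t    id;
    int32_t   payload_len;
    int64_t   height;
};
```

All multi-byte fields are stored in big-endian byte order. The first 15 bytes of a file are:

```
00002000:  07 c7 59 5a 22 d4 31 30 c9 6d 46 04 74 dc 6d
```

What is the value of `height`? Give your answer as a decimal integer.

3515461131629288557

`height` follows `version` (2 B), `id` (1 B), `payload_len` (4 B), so it starts at offset 2 + 1 + 4 = 7 and occupies 8 bytes.
Bytes at offsets 7..14: 30 C9 6D 46 04 74 DC 6D.
Big-endian stores the most-significant byte at the lowest address.
The bytes are already most-significant first: 0x30C96D460474DC6D.
0x30C96D460474DC6D = 3515461131629288557.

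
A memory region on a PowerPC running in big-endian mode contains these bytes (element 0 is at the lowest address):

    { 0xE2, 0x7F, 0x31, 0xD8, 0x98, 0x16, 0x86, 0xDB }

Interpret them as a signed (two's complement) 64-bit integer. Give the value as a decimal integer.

-2125925692761274661

In big-endian order the high byte comes first in memory.
The bytes are already most-significant first: 0xE27F31D8981686DB.
Top bit is set, so as a signed 64-bit value this is 0xE27F31D8981686DB − 2^64 = -2125925692761274661.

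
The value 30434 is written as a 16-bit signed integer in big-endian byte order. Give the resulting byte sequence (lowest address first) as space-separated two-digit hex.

30434 in hexadecimal, padded to 16 bits, is 0x76E2.
Split into bytes (most-significant first): 76 E2.
Big-endian stores the most-significant byte at the lowest address.
So the memory order matches the most-significant-first order: 76 E2.

76 E2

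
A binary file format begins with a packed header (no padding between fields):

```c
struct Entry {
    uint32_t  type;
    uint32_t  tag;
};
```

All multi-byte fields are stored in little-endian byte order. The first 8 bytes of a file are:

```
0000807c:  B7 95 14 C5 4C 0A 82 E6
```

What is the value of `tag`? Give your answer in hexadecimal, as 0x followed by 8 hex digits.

0xE6820A4C

`tag` follows `type` (4 bytes), so it starts at byte offset 4 and occupies 4 bytes.
Bytes at offsets 4..7: 4C 0A 82 E6.
In little-endian order the low byte comes first in memory.
Reassemble most-significant byte first: E6 82 0A 4C → 0xE6820A4C.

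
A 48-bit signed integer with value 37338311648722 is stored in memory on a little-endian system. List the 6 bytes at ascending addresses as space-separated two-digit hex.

37338311648722 in hexadecimal, padded to 48 bits, is 0x21F580CD65D2.
Split into bytes (most-significant first): 21 F5 80 CD 65 D2.
In little-endian order the low byte comes first in memory.
So at ascending addresses the bytes are D2 65 CD 80 F5 21.

D2 65 CD 80 F5 21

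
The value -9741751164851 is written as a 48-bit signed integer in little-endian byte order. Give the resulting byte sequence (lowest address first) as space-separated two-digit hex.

4D E0 61 D2 23 F7

Two's complement of -9741751164851 in 48 bits: 9741751164851 = 0x08DC2D9E1FB3; invert → 0xF723D261E04C; add 1 → 0xF723D261E04D.
Split into bytes (most-significant first): F7 23 D2 61 E0 4D.
In little-endian order the low byte comes first in memory.
So at ascending addresses the bytes are 4D E0 61 D2 23 F7.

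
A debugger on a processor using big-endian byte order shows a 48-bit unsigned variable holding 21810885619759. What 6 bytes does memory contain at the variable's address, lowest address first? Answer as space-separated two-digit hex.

13 D6 3E 16 F0 2F

21810885619759 in hexadecimal, padded to 48 bits, is 0x13D63E16F02F.
Split into bytes (most-significant first): 13 D6 3E 16 F0 2F.
Big-endian stores the most-significant byte at the lowest address.
So the memory order matches the most-significant-first order: 13 D6 3E 16 F0 2F.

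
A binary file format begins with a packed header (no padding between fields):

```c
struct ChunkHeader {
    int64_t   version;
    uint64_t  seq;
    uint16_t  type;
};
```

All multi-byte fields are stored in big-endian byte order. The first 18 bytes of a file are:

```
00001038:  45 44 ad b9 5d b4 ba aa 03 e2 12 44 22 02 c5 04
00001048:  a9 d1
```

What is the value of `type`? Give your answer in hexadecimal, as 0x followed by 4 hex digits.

0xA9D1

`type` follows `version` (8 B), `seq` (8 B), so it starts at offset 8 + 8 = 16 and occupies 2 bytes.
Bytes at offsets 16..17: A9 D1.
In big-endian order the high byte comes first in memory.
The bytes are already most-significant first: 0xA9D1.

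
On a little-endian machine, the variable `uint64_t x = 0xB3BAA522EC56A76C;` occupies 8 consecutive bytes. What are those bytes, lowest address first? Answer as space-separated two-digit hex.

Split into bytes (most-significant first): B3 BA A5 22 EC 56 A7 6C.
In little-endian order the low byte comes first in memory.
So at ascending addresses the bytes are 6C A7 56 EC 22 A5 BA B3.

6C A7 56 EC 22 A5 BA B3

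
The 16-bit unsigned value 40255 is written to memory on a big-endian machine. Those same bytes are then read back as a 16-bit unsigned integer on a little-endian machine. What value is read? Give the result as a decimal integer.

40255 in 16-bit hexadecimal is 0x9D3F.
Stored big-endian, the bytes at ascending addresses are 9D 3F.
Read back as little-endian, the first byte is least significant, giving 0x3F9D.
0x3F9D = 16285.

16285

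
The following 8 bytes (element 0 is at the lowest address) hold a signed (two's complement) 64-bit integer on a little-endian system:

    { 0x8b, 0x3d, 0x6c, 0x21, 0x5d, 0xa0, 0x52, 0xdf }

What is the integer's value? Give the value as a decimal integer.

Little-endian stores the least-significant byte at the lowest address.
Reassemble most-significant byte first: DF 52 A0 5D 21 6C 3D 8B → 0xDF52A05D216C3D8B.
Top bit is set, so as a signed 64-bit value this is 0xDF52A05D216C3D8B − 2^64 = -2354643333308203637.

-2354643333308203637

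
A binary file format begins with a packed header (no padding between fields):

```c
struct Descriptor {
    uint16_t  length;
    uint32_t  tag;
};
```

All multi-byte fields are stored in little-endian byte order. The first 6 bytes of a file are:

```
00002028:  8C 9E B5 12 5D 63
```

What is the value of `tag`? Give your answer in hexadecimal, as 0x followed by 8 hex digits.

`tag` follows `length` (2 bytes), so it starts at byte offset 2 and occupies 4 bytes.
Bytes at offsets 2..5: B5 12 5D 63.
In little-endian order the low byte comes first in memory.
Reassemble most-significant byte first: 63 5D 12 B5 → 0x635D12B5.

0x635D12B5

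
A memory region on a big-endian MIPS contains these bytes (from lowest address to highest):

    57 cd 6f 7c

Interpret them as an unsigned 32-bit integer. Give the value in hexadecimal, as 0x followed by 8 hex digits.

Big-endian: lowest address holds the most-significant byte.
The bytes are already most-significant first: 0x57CD6F7C.

0x57CD6F7C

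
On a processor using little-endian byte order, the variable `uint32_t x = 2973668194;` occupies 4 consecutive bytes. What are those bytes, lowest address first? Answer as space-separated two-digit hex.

62 93 3E B1

2973668194 in hexadecimal, padded to 32 bits, is 0xB13E9362.
Split into bytes (most-significant first): B1 3E 93 62.
Little-endian stores the least-significant byte at the lowest address.
So at ascending addresses the bytes are 62 93 3E B1.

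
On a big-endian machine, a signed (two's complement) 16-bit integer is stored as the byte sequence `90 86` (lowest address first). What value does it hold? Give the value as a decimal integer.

-28538

Big-endian stores the most-significant byte at the lowest address.
The bytes are already most-significant first: 0x9086.
Top bit is set, so as a signed 16-bit value this is 0x9086 − 2^16 = -28538.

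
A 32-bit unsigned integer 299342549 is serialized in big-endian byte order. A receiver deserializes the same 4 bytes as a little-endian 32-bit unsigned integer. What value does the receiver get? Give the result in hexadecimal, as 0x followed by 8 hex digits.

299342549 in 32-bit hexadecimal is 0x11D79AD5.
Stored big-endian, the bytes at ascending addresses are 11 D7 9A D5.
Read back as little-endian, the first byte is least significant, giving 0xD59AD711.

0xD59AD711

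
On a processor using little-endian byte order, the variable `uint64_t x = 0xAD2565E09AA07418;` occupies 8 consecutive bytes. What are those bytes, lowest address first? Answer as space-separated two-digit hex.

18 74 A0 9A E0 65 25 AD

Split into bytes (most-significant first): AD 25 65 E0 9A A0 74 18.
In little-endian order the low byte comes first in memory.
So at ascending addresses the bytes are 18 74 A0 9A E0 65 25 AD.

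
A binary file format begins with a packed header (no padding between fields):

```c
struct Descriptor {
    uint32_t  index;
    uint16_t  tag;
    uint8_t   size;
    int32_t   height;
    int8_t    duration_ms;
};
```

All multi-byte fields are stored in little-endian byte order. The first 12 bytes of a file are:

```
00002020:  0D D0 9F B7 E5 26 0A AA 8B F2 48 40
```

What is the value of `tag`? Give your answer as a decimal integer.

`tag` follows `index` (4 bytes), so it starts at byte offset 4 and occupies 2 bytes.
Bytes at offsets 4..5: E5 26.
In little-endian order the low byte comes first in memory.
Reassemble most-significant byte first: 26 E5 → 0x26E5.
0x26E5 = 9957.

9957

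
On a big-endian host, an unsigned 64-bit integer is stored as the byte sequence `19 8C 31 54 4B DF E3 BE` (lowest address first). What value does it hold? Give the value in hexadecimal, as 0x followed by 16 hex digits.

In big-endian order the high byte comes first in memory.
The bytes are already most-significant first: 0x198C31544BDFE3BE.

0x198C31544BDFE3BE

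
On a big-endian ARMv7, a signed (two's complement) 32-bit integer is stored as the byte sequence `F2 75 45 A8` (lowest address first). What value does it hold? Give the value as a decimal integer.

Big-endian stores the most-significant byte at the lowest address.
The bytes are already most-significant first: 0xF27545A8.
Top bit is set, so as a signed 32-bit value this is 0xF27545A8 − 2^32 = -227195480.

-227195480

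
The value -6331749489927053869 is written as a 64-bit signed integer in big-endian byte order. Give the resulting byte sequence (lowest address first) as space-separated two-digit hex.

Two's complement of -6331749489927053869 in 64 bits: 6331749489927053869 = 0x57DEE49D31DCE22D; invert → 0xA8211B62CE231DD2; add 1 → 0xA8211B62CE231DD3.
Split into bytes (most-significant first): A8 21 1B 62 CE 23 1D D3.
Big-endian: lowest address holds the most-significant byte.
So the memory order matches the most-significant-first order: A8 21 1B 62 CE 23 1D D3.

A8 21 1B 62 CE 23 1D D3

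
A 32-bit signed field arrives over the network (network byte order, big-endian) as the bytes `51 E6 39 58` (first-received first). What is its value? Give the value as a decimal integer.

In big-endian order the high byte comes first in memory.
The bytes are already most-significant first: 0x51E63958.
0x51E63958 = 1374042456.

1374042456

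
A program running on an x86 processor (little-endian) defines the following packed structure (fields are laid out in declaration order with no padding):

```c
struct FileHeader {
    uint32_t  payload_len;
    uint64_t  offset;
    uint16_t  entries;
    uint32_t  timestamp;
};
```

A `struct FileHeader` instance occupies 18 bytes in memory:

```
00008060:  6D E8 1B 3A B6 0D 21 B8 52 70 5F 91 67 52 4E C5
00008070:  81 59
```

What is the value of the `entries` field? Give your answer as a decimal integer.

21095

`entries` follows `payload_len` (4 B), `offset` (8 B), so it starts at offset 4 + 8 = 12 and occupies 2 bytes.
Bytes at offsets 12..13: 67 52.
In little-endian order the low byte comes first in memory.
Reassemble most-significant byte first: 52 67 → 0x5267.
0x5267 = 21095.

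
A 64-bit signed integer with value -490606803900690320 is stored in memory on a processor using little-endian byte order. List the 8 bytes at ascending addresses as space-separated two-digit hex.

70 10 1C 11 B6 03 31 F9

Two's complement of -490606803900690320 in 64 bits: 490606803900690320 = 0x06CEFC49EEE3EF90; invert → 0xF93103B6111C106F; add 1 → 0xF93103B6111C1070.
Split into bytes (most-significant first): F9 31 03 B6 11 1C 10 70.
Little-endian: lowest address holds the least-significant byte.
So at ascending addresses the bytes are 70 10 1C 11 B6 03 31 F9.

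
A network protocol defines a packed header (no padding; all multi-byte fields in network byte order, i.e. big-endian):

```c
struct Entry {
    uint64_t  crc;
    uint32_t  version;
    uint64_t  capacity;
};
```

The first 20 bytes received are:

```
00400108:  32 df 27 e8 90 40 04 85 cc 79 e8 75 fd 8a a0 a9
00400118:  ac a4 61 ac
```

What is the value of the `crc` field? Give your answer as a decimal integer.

`crc` is the first field, at byte offset 0, occupying 8 bytes.
Bytes at offsets 0..7: 32 DF 27 E8 90 40 04 85.
Big-endian: lowest address holds the most-significant byte.
The bytes are already most-significant first: 0x32DF27E890400485.
0x32DF27E890400485 = 3665692501508883589.

3665692501508883589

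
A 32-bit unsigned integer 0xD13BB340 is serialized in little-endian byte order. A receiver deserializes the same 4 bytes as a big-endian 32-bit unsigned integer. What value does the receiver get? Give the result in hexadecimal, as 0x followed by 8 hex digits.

0x40B33BD1

Stored little-endian, the bytes at ascending addresses are 40 B3 3B D1.
Read back as big-endian, the last byte is least significant, giving 0x40B33BD1.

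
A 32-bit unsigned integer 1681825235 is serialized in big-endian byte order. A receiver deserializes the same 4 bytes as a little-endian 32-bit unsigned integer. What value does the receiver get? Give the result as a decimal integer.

3550297700

1681825235 in 32-bit hexadecimal is 0x643E9DD3.
Stored big-endian, the bytes at ascending addresses are 64 3E 9D D3.
Read back as little-endian, the first byte is least significant, giving 0xD39D3E64.
0xD39D3E64 = 3550297700.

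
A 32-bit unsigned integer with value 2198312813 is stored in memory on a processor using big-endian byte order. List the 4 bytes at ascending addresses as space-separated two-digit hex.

2198312813 in hexadecimal, padded to 32 bits, is 0x8307976D.
Split into bytes (most-significant first): 83 07 97 6D.
Big-endian: lowest address holds the most-significant byte.
So the memory order matches the most-significant-first order: 83 07 97 6D.

83 07 97 6D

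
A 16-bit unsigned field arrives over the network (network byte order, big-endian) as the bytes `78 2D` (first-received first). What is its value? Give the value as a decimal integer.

Big-endian stores the most-significant byte at the lowest address.
The bytes are already most-significant first: 0x782D.
0x782D = 30765.

30765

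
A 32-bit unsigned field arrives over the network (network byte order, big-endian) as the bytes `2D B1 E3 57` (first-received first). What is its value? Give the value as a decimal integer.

Big-endian: lowest address holds the most-significant byte.
The bytes are already most-significant first: 0x2DB1E357.
0x2DB1E357 = 766632791.

766632791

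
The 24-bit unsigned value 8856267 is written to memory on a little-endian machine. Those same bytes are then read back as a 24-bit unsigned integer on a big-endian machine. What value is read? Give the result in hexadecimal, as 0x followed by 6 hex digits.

8856267 in 24-bit hexadecimal is 0x8722CB.
Stored little-endian, the bytes at ascending addresses are CB 22 87.
Read back as big-endian, the last byte is least significant, giving 0xCB2287.

0xCB2287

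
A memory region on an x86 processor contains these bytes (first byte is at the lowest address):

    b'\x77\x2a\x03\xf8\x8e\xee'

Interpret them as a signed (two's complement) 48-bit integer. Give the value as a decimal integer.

-19177162986889

In little-endian order the low byte comes first in memory.
Reassemble most-significant byte first: EE 8E F8 03 2A 77 → 0xEE8EF8032A77.
Top bit is set, so as a signed 48-bit value this is 0xEE8EF8032A77 − 2^48 = -19177162986889.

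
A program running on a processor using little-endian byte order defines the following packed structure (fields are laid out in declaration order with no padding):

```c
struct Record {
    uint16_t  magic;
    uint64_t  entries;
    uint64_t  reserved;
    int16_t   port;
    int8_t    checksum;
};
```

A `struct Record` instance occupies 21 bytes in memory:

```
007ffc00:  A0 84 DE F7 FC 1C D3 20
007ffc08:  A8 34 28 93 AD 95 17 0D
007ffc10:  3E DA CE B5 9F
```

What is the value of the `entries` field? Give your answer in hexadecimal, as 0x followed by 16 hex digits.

`entries` follows `magic` (2 bytes), so it starts at byte offset 2 and occupies 8 bytes.
Bytes at offsets 2..9: DE F7 FC 1C D3 20 A8 34.
Little-endian: lowest address holds the least-significant byte.
Reassemble most-significant byte first: 34 A8 20 D3 1C FC F7 DE → 0x34A820D31CFCF7DE.

0x34A820D31CFCF7DE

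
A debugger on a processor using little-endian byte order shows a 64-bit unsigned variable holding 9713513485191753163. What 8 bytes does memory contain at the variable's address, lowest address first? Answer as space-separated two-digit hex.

9713513485191753163 in hexadecimal, padded to 64 bits, is 0x86CD550CE5D22DCB.
Split into bytes (most-significant first): 86 CD 55 0C E5 D2 2D CB.
Little-endian stores the least-significant byte at the lowest address.
So at ascending addresses the bytes are CB 2D D2 E5 0C 55 CD 86.

CB 2D D2 E5 0C 55 CD 86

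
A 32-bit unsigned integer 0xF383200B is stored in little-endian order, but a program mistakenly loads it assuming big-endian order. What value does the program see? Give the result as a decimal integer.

186680307

Stored little-endian, the bytes at ascending addresses are 0B 20 83 F3.
Read back as big-endian, the last byte is least significant, giving 0x0B2083F3.
0x0B2083F3 = 186680307.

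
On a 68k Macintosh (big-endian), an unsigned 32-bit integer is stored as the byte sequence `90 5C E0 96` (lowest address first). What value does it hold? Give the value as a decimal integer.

Big-endian: lowest address holds the most-significant byte.
The bytes are already most-significant first: 0x905CE096.
0x905CE096 = 2422005910.

2422005910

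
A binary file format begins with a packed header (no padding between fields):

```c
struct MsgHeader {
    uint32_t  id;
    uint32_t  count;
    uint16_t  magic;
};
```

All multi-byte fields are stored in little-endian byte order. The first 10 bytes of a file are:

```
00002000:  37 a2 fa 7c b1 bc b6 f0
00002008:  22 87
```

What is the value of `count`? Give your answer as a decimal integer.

4038507697

`count` follows `id` (4 bytes), so it starts at byte offset 4 and occupies 4 bytes.
Bytes at offsets 4..7: B1 BC B6 F0.
Little-endian: lowest address holds the least-significant byte.
Reassemble most-significant byte first: F0 B6 BC B1 → 0xF0B6BCB1.
0xF0B6BCB1 = 4038507697.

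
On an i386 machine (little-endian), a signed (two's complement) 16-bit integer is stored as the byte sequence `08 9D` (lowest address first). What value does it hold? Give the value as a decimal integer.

In little-endian order the low byte comes first in memory.
Reassemble most-significant byte first: 9D 08 → 0x9D08.
Top bit is set, so as a signed 16-bit value this is 0x9D08 − 2^16 = -25336.

-25336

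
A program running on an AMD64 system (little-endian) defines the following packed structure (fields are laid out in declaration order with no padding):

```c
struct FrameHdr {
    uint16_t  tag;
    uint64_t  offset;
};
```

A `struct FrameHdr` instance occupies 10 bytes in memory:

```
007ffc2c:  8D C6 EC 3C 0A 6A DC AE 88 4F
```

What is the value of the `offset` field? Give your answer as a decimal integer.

`offset` follows `tag` (2 bytes), so it starts at byte offset 2 and occupies 8 bytes.
Bytes at offsets 2..9: EC 3C 0A 6A DC AE 88 4F.
In little-endian order the low byte comes first in memory.
Reassemble most-significant byte first: 4F 88 AE DC 6A 0A 3C EC → 0x4F88AEDC6A0A3CEC.
0x4F88AEDC6A0A3CEC = 5731022787524050156.

5731022787524050156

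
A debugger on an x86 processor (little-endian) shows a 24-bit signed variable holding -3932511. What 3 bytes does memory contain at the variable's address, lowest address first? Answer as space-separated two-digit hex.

A1 FE C3

Two's complement of -3932511 in 24 bits: 3932511 = 0x3C015F; invert → 0xC3FEA0; add 1 → 0xC3FEA1.
Split into bytes (most-significant first): C3 FE A1.
Little-endian: lowest address holds the least-significant byte.
So at ascending addresses the bytes are A1 FE C3.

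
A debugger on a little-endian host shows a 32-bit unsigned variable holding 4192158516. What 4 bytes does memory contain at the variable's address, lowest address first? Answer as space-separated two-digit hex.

34 43 DF F9

4192158516 in hexadecimal, padded to 32 bits, is 0xF9DF4334.
Split into bytes (most-significant first): F9 DF 43 34.
Little-endian stores the least-significant byte at the lowest address.
So at ascending addresses the bytes are 34 43 DF F9.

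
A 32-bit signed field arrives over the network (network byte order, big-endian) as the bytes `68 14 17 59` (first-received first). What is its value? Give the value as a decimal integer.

In big-endian order the high byte comes first in memory.
The bytes are already most-significant first: 0x68141759.
0x68141759 = 1746147161.

1746147161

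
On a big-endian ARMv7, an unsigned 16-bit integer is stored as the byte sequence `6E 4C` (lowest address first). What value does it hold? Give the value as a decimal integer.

28236

Big-endian: lowest address holds the most-significant byte.
The bytes are already most-significant first: 0x6E4C.
0x6E4C = 28236.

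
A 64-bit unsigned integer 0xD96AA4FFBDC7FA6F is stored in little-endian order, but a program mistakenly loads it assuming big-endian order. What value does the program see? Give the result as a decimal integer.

Stored little-endian, the bytes at ascending addresses are 6F FA C7 BD FF A4 6A D9.
Read back as big-endian, the last byte is least significant, giving 0x6FFAC7BDFFA46AD9.
0x6FFAC7BDFFA46AD9 = 8068981301239376601.

8068981301239376601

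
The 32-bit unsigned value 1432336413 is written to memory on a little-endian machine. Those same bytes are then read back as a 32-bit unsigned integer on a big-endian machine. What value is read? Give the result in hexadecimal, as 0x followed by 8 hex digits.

1432336413 in 32-bit hexadecimal is 0x555FB81D.
Stored little-endian, the bytes at ascending addresses are 1D B8 5F 55.
Read back as big-endian, the last byte is least significant, giving 0x1DB85F55.

0x1DB85F55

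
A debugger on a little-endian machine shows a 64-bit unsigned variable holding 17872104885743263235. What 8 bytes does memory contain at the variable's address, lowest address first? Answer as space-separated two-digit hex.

17872104885743263235 in hexadecimal, padded to 64 bits, is 0xF80678B3FF401E03.
Split into bytes (most-significant first): F8 06 78 B3 FF 40 1E 03.
Little-endian stores the least-significant byte at the lowest address.
So at ascending addresses the bytes are 03 1E 40 FF B3 78 06 F8.

03 1E 40 FF B3 78 06 F8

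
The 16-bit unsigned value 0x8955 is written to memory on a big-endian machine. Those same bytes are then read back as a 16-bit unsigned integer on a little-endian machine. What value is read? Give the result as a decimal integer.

21897

Stored big-endian, the bytes at ascending addresses are 89 55.
Read back as little-endian, the first byte is least significant, giving 0x5589.
0x5589 = 21897.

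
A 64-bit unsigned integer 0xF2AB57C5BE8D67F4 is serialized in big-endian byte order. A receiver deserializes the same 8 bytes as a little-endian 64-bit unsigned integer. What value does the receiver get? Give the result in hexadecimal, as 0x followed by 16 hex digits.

Stored big-endian, the bytes at ascending addresses are F2 AB 57 C5 BE 8D 67 F4.
Read back as little-endian, the first byte is least significant, giving 0xF4678DBEC557ABF2.

0xF4678DBEC557ABF2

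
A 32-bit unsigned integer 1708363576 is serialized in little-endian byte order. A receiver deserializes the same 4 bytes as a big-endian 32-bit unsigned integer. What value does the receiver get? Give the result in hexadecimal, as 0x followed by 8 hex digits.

1708363576 in 32-bit hexadecimal is 0x65D38F38.
Stored little-endian, the bytes at ascending addresses are 38 8F D3 65.
Read back as big-endian, the last byte is least significant, giving 0x388FD365.

0x388FD365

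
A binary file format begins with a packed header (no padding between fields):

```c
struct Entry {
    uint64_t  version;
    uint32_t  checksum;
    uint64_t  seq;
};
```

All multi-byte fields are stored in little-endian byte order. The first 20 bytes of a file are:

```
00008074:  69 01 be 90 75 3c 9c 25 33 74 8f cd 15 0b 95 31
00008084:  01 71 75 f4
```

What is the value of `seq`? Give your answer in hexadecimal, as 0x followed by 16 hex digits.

`seq` follows `version` (8 B), `checksum` (4 B), so it starts at offset 8 + 4 = 12 and occupies 8 bytes.
Bytes at offsets 12..19: 15 0B 95 31 01 71 75 F4.
Little-endian stores the least-significant byte at the lowest address.
Reassemble most-significant byte first: F4 75 71 01 31 95 0B 15 → 0xF475710131950B15.

0xF475710131950B15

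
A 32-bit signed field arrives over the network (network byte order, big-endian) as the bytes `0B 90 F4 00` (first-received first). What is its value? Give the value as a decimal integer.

194049024

Big-endian: lowest address holds the most-significant byte.
The bytes are already most-significant first: 0x0B90F400.
0x0B90F400 = 194049024.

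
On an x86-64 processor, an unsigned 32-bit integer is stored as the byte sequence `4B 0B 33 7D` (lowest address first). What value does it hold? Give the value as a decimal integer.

In little-endian order the low byte comes first in memory.
Reassemble most-significant byte first: 7D 33 0B 4B → 0x7D330B4B.
0x7D330B4B = 2100497227.

2100497227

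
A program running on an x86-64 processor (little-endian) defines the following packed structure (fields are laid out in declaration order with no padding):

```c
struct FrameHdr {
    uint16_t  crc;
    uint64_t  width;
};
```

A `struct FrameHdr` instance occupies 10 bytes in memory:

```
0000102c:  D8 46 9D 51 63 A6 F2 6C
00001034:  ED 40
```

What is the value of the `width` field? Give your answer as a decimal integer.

4678515377337225629

`width` follows `crc` (2 bytes), so it starts at byte offset 2 and occupies 8 bytes.
Bytes at offsets 2..9: 9D 51 63 A6 F2 6C ED 40.
In little-endian order the low byte comes first in memory.
Reassemble most-significant byte first: 40 ED 6C F2 A6 63 51 9D → 0x40ED6CF2A663519D.
0x40ED6CF2A663519D = 4678515377337225629.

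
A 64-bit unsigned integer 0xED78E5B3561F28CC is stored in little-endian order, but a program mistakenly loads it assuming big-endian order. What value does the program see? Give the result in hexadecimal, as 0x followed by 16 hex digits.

Stored little-endian, the bytes at ascending addresses are CC 28 1F 56 B3 E5 78 ED.
Read back as big-endian, the last byte is least significant, giving 0xCC281F56B3E578ED.

0xCC281F56B3E578ED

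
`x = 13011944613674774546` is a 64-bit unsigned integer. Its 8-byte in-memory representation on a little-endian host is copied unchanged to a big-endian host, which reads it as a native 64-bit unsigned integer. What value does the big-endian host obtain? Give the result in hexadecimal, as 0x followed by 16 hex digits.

13011944613674774546 in 64-bit hexadecimal is 0xB493B6AF97247012.
Stored little-endian, the bytes at ascending addresses are 12 70 24 97 AF B6 93 B4.
Read back as big-endian, the last byte is least significant, giving 0x12702497AFB693B4.

0x12702497AFB693B4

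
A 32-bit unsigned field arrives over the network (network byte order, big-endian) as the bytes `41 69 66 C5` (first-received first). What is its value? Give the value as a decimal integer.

1097426629

Big-endian stores the most-significant byte at the lowest address.
The bytes are already most-significant first: 0x416966C5.
0x416966C5 = 1097426629.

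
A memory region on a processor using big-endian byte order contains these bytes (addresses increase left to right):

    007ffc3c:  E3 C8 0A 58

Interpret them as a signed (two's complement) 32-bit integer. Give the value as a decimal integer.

Big-endian stores the most-significant byte at the lowest address.
The bytes are already most-significant first: 0xE3C80A58.
Top bit is set, so as a signed 32-bit value this is 0xE3C80A58 − 2^32 = -473429416.

-473429416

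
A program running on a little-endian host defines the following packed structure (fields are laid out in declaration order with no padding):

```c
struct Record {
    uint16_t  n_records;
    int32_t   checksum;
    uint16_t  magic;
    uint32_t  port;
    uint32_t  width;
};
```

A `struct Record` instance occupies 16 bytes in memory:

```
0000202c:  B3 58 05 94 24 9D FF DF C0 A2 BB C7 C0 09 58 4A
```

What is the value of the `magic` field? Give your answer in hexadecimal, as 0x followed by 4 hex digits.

`magic` follows `n_records` (2 B), `checksum` (4 B), so it starts at offset 2 + 4 = 6 and occupies 2 bytes.
Bytes at offsets 6..7: FF DF.
In little-endian order the low byte comes first in memory.
Reassemble most-significant byte first: DF FF → 0xDFFF.

0xDFFF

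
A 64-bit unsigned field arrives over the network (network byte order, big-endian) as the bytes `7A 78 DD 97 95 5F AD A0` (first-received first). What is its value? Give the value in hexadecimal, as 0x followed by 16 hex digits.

In big-endian order the high byte comes first in memory.
The bytes are already most-significant first: 0x7A78DD97955FADA0.

0x7A78DD97955FADA0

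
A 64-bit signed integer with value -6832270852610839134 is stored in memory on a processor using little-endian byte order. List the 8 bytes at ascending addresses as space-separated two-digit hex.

Two's complement of -6832270852610839134 in 64 bits: 6832270852610839134 = 0x5ED11A243B1FD25E; invert → 0xA12EE5DBC4E02DA1; add 1 → 0xA12EE5DBC4E02DA2.
Split into bytes (most-significant first): A1 2E E5 DB C4 E0 2D A2.
In little-endian order the low byte comes first in memory.
So at ascending addresses the bytes are A2 2D E0 C4 DB E5 2E A1.

A2 2D E0 C4 DB E5 2E A1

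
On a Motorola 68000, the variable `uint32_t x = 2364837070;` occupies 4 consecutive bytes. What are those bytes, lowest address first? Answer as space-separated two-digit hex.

8C F4 8C CE

2364837070 in hexadecimal, padded to 32 bits, is 0x8CF48CCE.
Split into bytes (most-significant first): 8C F4 8C CE.
In big-endian order the high byte comes first in memory.
So the memory order matches the most-significant-first order: 8C F4 8C CE.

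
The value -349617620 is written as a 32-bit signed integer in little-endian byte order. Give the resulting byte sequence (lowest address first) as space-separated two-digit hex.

Two's complement of -349617620 in 32 bits: 349617620 = 0x14D6BDD4; invert → 0xEB29422B; add 1 → 0xEB29422C.
Split into bytes (most-significant first): EB 29 42 2C.
Little-endian: lowest address holds the least-significant byte.
So at ascending addresses the bytes are 2C 42 29 EB.

2C 42 29 EB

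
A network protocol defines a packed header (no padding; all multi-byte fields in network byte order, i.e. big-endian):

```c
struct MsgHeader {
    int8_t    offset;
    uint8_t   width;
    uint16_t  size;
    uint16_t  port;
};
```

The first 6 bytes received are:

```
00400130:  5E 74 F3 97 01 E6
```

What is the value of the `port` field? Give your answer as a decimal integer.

486

`port` follows `offset` (1 B), `width` (1 B), `size` (2 B), so it starts at offset 1 + 1 + 2 = 4 and occupies 2 bytes.
Bytes at offsets 4..5: 01 E6.
In big-endian order the high byte comes first in memory.
The bytes are already most-significant first: 0x01E6.
0x01E6 = 486.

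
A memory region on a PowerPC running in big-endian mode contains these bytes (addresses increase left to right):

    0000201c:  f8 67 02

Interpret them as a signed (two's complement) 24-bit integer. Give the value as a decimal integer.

In big-endian order the high byte comes first in memory.
The bytes are already most-significant first: 0xF86702.
Top bit is set, so as a signed 24-bit value this is 0xF86702 − 2^24 = -497918.

-497918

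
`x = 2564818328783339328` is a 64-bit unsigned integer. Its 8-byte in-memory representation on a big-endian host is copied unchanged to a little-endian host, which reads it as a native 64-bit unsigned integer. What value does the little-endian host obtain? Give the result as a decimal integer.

2564818328783339328 in 64-bit hexadecimal is 0x239810AE588ABF40.
Stored big-endian, the bytes at ascending addresses are 23 98 10 AE 58 8A BF 40.
Read back as little-endian, the first byte is least significant, giving 0x40BF8A58AE109823.
0x40BF8A58AE109823 = 4665599852461201443.

4665599852461201443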